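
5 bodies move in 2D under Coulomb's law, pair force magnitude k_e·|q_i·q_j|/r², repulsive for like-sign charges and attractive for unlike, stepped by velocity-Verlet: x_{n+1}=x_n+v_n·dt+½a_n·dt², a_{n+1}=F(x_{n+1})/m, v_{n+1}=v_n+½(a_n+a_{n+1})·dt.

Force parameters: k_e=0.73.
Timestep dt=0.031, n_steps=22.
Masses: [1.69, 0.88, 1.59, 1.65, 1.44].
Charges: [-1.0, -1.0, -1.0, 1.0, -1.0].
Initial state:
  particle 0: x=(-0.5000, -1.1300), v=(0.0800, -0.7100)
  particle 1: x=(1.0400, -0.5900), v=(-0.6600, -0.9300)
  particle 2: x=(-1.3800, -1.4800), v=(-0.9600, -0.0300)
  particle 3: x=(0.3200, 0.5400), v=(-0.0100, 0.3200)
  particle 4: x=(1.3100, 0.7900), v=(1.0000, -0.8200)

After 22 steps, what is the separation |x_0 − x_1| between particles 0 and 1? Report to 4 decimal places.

1.1353

step 0: x0=(-0.5000, -1.1300) x1=(1.0400, -0.5900) x2=(-1.3800, -1.4800) x3=(0.3200, 0.5400) x4=(1.3100, 0.7900)
step 1: x0=(-0.4974, -1.1519) x1=(1.0196, -0.6188) x2=(-1.4100, -1.4810) x3=(0.3199, 0.5498) x4=(1.3408, 0.7647)
step 2: x0=(-0.4945, -1.1737) x1=(0.9993, -0.6474) x2=(-1.4405, -1.4822) x3=(0.3202, 0.5593) x4=(1.3714, 0.7396)
step 3: x0=(-0.4913, -1.1953) x1=(0.9790, -0.6759) x2=(-1.4715, -1.4835) x3=(0.3209, 0.5686) x4=(1.4016, 0.7147)
step 4: x0=(-0.4879, -1.2168) x1=(0.9589, -0.7043) x2=(-1.5029, -1.4849) x3=(0.3220, 0.5775) x4=(1.4316, 0.6901)
step 5: x0=(-0.4844, -1.2382) x1=(0.9390, -0.7325) x2=(-1.5348, -1.4865) x3=(0.3234, 0.5862) x4=(1.4613, 0.6657)
step 6: x0=(-0.4806, -1.2596) x1=(0.9192, -0.7606) x2=(-1.5671, -1.4881) x3=(0.3252, 0.5945) x4=(1.4909, 0.6415)
step 7: x0=(-0.4767, -1.2808) x1=(0.8996, -0.7885) x2=(-1.5998, -1.4897) x3=(0.3272, 0.6026) x4=(1.5202, 0.6176)
step 8: x0=(-0.4727, -1.3021) x1=(0.8802, -0.8162) x2=(-1.6329, -1.4915) x3=(0.3296, 0.6104) x4=(1.5493, 0.5940)
step 9: x0=(-0.4685, -1.3233) x1=(0.8610, -0.8437) x2=(-1.6663, -1.4933) x3=(0.3322, 0.6178) x4=(1.5783, 0.5706)
step 10: x0=(-0.4643, -1.3444) x1=(0.8420, -0.8711) x2=(-1.7001, -1.4951) x3=(0.3351, 0.6250) x4=(1.6071, 0.5474)
step 11: x0=(-0.4600, -1.3656) x1=(0.8233, -0.8982) x2=(-1.7342, -1.4969) x3=(0.3383, 0.6318) x4=(1.6358, 0.5245)
step 12: x0=(-0.4557, -1.3868) x1=(0.8048, -0.9252) x2=(-1.7687, -1.4988) x3=(0.3417, 0.6384) x4=(1.6644, 0.5018)
step 13: x0=(-0.4513, -1.4080) x1=(0.7867, -0.9519) x2=(-1.8034, -1.5007) x3=(0.3453, 0.6447) x4=(1.6928, 0.4794)
step 14: x0=(-0.4470, -1.4292) x1=(0.7688, -0.9784) x2=(-1.8385, -1.5026) x3=(0.3491, 0.6506) x4=(1.7211, 0.4571)
step 15: x0=(-0.4427, -1.4504) x1=(0.7513, -1.0046) x2=(-1.8738, -1.5044) x3=(0.3531, 0.6563) x4=(1.7494, 0.4351)
step 16: x0=(-0.4384, -1.4717) x1=(0.7342, -1.0306) x2=(-1.9094, -1.5063) x3=(0.3573, 0.6617) x4=(1.7776, 0.4134)
step 17: x0=(-0.4343, -1.4930) x1=(0.7174, -1.0564) x2=(-1.9452, -1.5082) x3=(0.3616, 0.6669) x4=(1.8057, 0.3918)
step 18: x0=(-0.4301, -1.5143) x1=(0.7010, -1.0819) x2=(-1.9813, -1.5101) x3=(0.3661, 0.6717) x4=(1.8337, 0.3705)
step 19: x0=(-0.4261, -1.5358) x1=(0.6851, -1.1071) x2=(-2.0176, -1.5120) x3=(0.3708, 0.6763) x4=(1.8617, 0.3493)
step 20: x0=(-0.4222, -1.5573) x1=(0.6696, -1.1320) x2=(-2.0542, -1.5138) x3=(0.3756, 0.6806) x4=(1.8896, 0.3284)
step 21: x0=(-0.4185, -1.5788) x1=(0.6546, -1.1567) x2=(-2.0909, -1.5157) x3=(0.3806, 0.6846) x4=(1.9175, 0.3076)
step 22: x0=(-0.4149, -1.6005) x1=(0.6400, -1.1811) x2=(-2.1279, -1.5175) x3=(0.3856, 0.6884) x4=(1.9454, 0.2871)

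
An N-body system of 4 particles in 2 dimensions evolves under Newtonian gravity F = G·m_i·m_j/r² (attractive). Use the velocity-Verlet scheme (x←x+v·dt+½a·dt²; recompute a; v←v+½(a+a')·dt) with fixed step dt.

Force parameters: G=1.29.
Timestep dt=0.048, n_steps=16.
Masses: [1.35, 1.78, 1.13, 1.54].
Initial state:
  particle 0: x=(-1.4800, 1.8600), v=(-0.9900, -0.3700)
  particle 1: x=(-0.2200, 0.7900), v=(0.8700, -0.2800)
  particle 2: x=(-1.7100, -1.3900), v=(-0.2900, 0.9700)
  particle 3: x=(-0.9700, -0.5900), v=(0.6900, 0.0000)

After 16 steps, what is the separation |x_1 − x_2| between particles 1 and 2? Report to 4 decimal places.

step 0: x0=(-1.4800, 1.8600) x1=(-0.2200, 0.7900) x2=(-1.7100, -1.3900) x3=(-0.9700, -0.5900)
step 1: x0=(-1.5267, 1.8411) x1=(-0.1794, 0.7760) x2=(-1.7224, -1.3415) x3=(-0.9374, -0.5898)
step 2: x0=(-1.5719, 1.8200) x1=(-0.1410, 0.7609) x2=(-1.7315, -1.2894) x3=(-0.9059, -0.5890)
step 3: x0=(-1.6155, 1.7969) x1=(-0.1049, 0.7444) x2=(-1.7371, -1.2336) x3=(-0.8758, -0.5876)
step 4: x0=(-1.6577, 1.7719) x1=(-0.0711, 0.7265) x2=(-1.7391, -1.1745) x3=(-0.8470, -0.5853)
step 5: x0=(-1.6984, 1.7449) x1=(-0.0395, 0.7072) x2=(-1.7371, -1.1120) x3=(-0.8197, -0.5821)
step 6: x0=(-1.7377, 1.7162) x1=(-0.0103, 0.6863) x2=(-1.7310, -1.0464) x3=(-0.7940, -0.5778)
step 7: x0=(-1.7755, 1.6856) x1=(0.0166, 0.6637) x2=(-1.7206, -0.9778) x3=(-0.7700, -0.5722)
step 8: x0=(-1.8120, 1.6532) x1=(0.0411, 0.6395) x2=(-1.7055, -0.9063) x3=(-0.7479, -0.5652)
step 9: x0=(-1.8471, 1.6191) x1=(0.0632, 0.6133) x2=(-1.6856, -0.8320) x3=(-0.7278, -0.5565)
step 10: x0=(-1.8808, 1.5832) x1=(0.0827, 0.5853) x2=(-1.6605, -0.7552) x3=(-0.7097, -0.5460)
step 11: x0=(-1.9131, 1.5456) x1=(0.0996, 0.5553) x2=(-1.6299, -0.6759) x3=(-0.6938, -0.5334)
step 12: x0=(-1.9439, 1.5061) x1=(0.1136, 0.5231) x2=(-1.5934, -0.5944) x3=(-0.6802, -0.5183)
step 13: x0=(-1.9733, 1.4648) x1=(0.1246, 0.4887) x2=(-1.5506, -0.5109) x3=(-0.6691, -0.5006)
step 14: x0=(-2.0012, 1.4215) x1=(0.1325, 0.4520) x2=(-1.5008, -0.4256) x3=(-0.6607, -0.4797)
step 15: x0=(-2.0275, 1.3763) x1=(0.1368, 0.4128) x2=(-1.4436, -0.3389) x3=(-0.6552, -0.4553)
step 16: x0=(-2.0521, 1.3291) x1=(0.1372, 0.3709) x2=(-1.3780, -0.2514) x3=(-0.6528, -0.4266)

1.6381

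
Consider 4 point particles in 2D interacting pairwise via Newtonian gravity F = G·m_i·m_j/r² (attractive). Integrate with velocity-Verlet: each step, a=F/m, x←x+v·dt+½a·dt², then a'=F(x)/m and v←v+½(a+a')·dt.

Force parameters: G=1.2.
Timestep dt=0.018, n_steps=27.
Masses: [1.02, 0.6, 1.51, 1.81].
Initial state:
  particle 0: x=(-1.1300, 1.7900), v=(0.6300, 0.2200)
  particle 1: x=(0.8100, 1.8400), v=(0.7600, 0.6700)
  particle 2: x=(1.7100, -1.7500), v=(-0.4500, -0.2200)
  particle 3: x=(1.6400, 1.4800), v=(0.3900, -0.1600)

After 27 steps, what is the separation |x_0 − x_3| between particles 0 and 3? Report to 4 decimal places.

step 0: x0=(-1.1300, 1.7900) x1=(0.8100, 1.8400) x2=(1.7100, -1.7500) x3=(1.6400, 1.4800)
step 1: x0=(-1.1186, 1.7939) x1=(0.8240, 1.8519) x2=(1.7019, -1.7539) x3=(1.6469, 1.4772)
step 2: x0=(-1.1070, 1.7979) x1=(0.8387, 1.8633) x2=(1.6938, -1.7577) x3=(1.6534, 1.4744)
step 3: x0=(-1.0952, 1.8017) x1=(0.8541, 1.8744) x2=(1.6856, -1.7614) x3=(1.6597, 1.4717)
step 4: x0=(-1.0833, 1.8056) x1=(0.8702, 1.8850) x2=(1.6775, -1.7650) x3=(1.6656, 1.4690)
step 5: x0=(-1.0712, 1.8094) x1=(0.8870, 1.8952) x2=(1.6693, -1.7686) x3=(1.6712, 1.4665)
step 6: x0=(-1.0589, 1.8132) x1=(0.9044, 1.9049) x2=(1.6611, -1.7720) x3=(1.6766, 1.4640)
step 7: x0=(-1.0465, 1.8170) x1=(0.9225, 1.9141) x2=(1.6529, -1.7753) x3=(1.6816, 1.4617)
step 8: x0=(-1.0338, 1.8207) x1=(0.9413, 1.9228) x2=(1.6447, -1.7785) x3=(1.6863, 1.4594)
step 9: x0=(-1.0211, 1.8244) x1=(0.9608, 1.9309) x2=(1.6364, -1.7816) x3=(1.6907, 1.4573)
step 10: x0=(-1.0081, 1.8280) x1=(0.9810, 1.9386) x2=(1.6282, -1.7847) x3=(1.6948, 1.4553)
step 11: x0=(-0.9950, 1.8317) x1=(1.0019, 1.9456) x2=(1.6199, -1.7876) x3=(1.6985, 1.4534)
step 12: x0=(-0.9817, 1.8352) x1=(1.0234, 1.9521) x2=(1.6117, -1.7904) x3=(1.7020, 1.4516)
step 13: x0=(-0.9682, 1.8388) x1=(1.0457, 1.9579) x2=(1.6034, -1.7931) x3=(1.7051, 1.4500)
step 14: x0=(-0.9546, 1.8423) x1=(1.0686, 1.9630) x2=(1.5951, -1.7957) x3=(1.7079, 1.4485)
step 15: x0=(-0.9408, 1.8458) x1=(1.0923, 1.9674) x2=(1.5868, -1.7983) x3=(1.7104, 1.4472)
step 16: x0=(-0.9268, 1.8493) x1=(1.1168, 1.9711) x2=(1.5785, -1.8007) x3=(1.7126, 1.4461)
step 17: x0=(-0.9127, 1.8527) x1=(1.1420, 1.9741) x2=(1.5701, -1.8030) x3=(1.7144, 1.4452)
step 18: x0=(-0.8984, 1.8561) x1=(1.1679, 1.9761) x2=(1.5618, -1.8052) x3=(1.7159, 1.4445)
step 19: x0=(-0.8839, 1.8594) x1=(1.1946, 1.9773) x2=(1.5534, -1.8074) x3=(1.7170, 1.4441)
step 20: x0=(-0.8693, 1.8627) x1=(1.2221, 1.9776) x2=(1.5451, -1.8094) x3=(1.7178, 1.4439)
step 21: x0=(-0.8544, 1.8660) x1=(1.2505, 1.9768) x2=(1.5367, -1.8113) x3=(1.7182, 1.4439)
step 22: x0=(-0.8394, 1.8692) x1=(1.2797, 1.9750) x2=(1.5283, -1.8131) x3=(1.7183, 1.4443)
step 23: x0=(-0.8243, 1.8724) x1=(1.3097, 1.9719) x2=(1.5199, -1.8149) x3=(1.7179, 1.4450)
step 24: x0=(-0.8089, 1.8755) x1=(1.3406, 1.9676) x2=(1.5115, -1.8165) x3=(1.7172, 1.4461)
step 25: x0=(-0.7934, 1.8786) x1=(1.3724, 1.9618) x2=(1.5031, -1.8180) x3=(1.7161, 1.4476)
step 26: x0=(-0.7777, 1.8817) x1=(1.4052, 1.9544) x2=(1.4947, -1.8195) x3=(1.7147, 1.4495)
step 27: x0=(-0.7619, 1.8847) x1=(1.4389, 1.9453) x2=(1.4863, -1.8208) x3=(1.7127, 1.4520)

2.5122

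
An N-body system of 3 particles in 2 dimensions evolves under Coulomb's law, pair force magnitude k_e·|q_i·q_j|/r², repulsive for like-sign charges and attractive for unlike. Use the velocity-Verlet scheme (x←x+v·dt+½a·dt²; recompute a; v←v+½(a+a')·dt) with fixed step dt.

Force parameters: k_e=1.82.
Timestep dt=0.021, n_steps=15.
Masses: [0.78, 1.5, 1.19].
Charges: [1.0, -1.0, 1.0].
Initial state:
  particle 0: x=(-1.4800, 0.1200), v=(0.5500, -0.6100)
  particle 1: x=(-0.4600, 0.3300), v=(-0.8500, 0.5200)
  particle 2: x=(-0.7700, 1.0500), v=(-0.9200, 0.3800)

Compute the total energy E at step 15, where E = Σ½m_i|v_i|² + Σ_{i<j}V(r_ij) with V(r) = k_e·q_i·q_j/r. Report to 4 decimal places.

-0.9159

step 0: x0=(-1.4800, 0.1200) x1=(-0.4600, 0.3300) x2=(-0.7700, 1.0500)
step 1: x0=(-1.4682, 0.1070) x1=(-0.4783, 0.3413) x2=(-0.7890, 1.0577)
step 2: x0=(-1.4559, 0.0936) x1=(-0.4974, 0.3532) x2=(-0.8072, 1.0647)
step 3: x0=(-1.4430, 0.0798) x1=(-0.5174, 0.3659) x2=(-0.8247, 1.0712)
step 4: x0=(-1.4294, 0.0658) x1=(-0.5383, 0.3791) x2=(-0.8415, 1.0770)
step 5: x0=(-1.4152, 0.0514) x1=(-0.5601, 0.3931) x2=(-0.8575, 1.0822)
step 6: x0=(-1.4001, 0.0369) x1=(-0.5829, 0.4077) x2=(-0.8729, 1.0867)
step 7: x0=(-1.3843, 0.0222) x1=(-0.6067, 0.4229) x2=(-0.8876, 1.0905)
step 8: x0=(-1.3675, 0.0075) x1=(-0.6315, 0.4387) x2=(-0.9015, 1.0935)
step 9: x0=(-1.3499, -0.0072) x1=(-0.6573, 0.4551) x2=(-0.9148, 1.0958)
step 10: x0=(-1.3312, -0.0218) x1=(-0.6842, 0.4722) x2=(-0.9273, 1.0972)
step 11: x0=(-1.3116, -0.0361) x1=(-0.7122, 0.4898) x2=(-0.9392, 1.0977)
step 12: x0=(-1.2910, -0.0500) x1=(-0.7413, 0.5082) x2=(-0.9503, 1.0971)
step 13: x0=(-1.2694, -0.0634) x1=(-0.7714, 0.5271) x2=(-0.9608, 1.0953)
step 14: x0=(-1.2469, -0.0762) x1=(-0.8026, 0.5468) x2=(-0.9705, 1.0922)
step 15: x0=(-1.2235, -0.0883) x1=(-0.8348, 0.5674) x2=(-0.9795, 1.0875)
step 0 velocities: v0=(0.5500, -0.6100) v1=(-0.8500, 0.5200) v2=(-0.9200, 0.3800)
step 0: KE=1.5973, PE=-2.5139, E=-0.9166
step 15 velocities: v0=(1.1311, -0.5542) v1=(-1.5558, 1.0010) v2=(-0.4113, -0.2629)
step 15: KE=3.3272, PE=-4.2432, E=-0.9159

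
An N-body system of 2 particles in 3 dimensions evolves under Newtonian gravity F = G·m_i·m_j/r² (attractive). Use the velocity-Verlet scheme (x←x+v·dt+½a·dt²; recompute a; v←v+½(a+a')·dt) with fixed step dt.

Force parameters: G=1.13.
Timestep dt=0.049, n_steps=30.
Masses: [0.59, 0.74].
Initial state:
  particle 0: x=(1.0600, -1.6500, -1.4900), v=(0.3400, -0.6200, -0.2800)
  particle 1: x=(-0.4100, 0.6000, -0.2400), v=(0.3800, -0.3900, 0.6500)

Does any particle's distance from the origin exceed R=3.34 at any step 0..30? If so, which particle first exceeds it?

yes, particle 0

step 0: x0=(1.0600, -1.6500, -1.4900) x1=(-0.4100, 0.6000, -0.2400)
step 1: x0=(1.0766, -1.6803, -1.5037) x1=(-0.3913, 0.5808, -0.2082)
step 2: x0=(1.0931, -1.7104, -1.5172) x1=(-0.3726, 0.5615, -0.1765)
step 3: x0=(1.1095, -1.7404, -1.5307) x1=(-0.3537, 0.5421, -0.1448)
step 4: x0=(1.1258, -1.7702, -1.5441) x1=(-0.3348, 0.5225, -0.1132)
step 5: x0=(1.1419, -1.7998, -1.5574) x1=(-0.3158, 0.5028, -0.0817)
step 6: x0=(1.1580, -1.8293, -1.5706) x1=(-0.2967, 0.4830, -0.0503)
step 7: x0=(1.1740, -1.8586, -1.5836) x1=(-0.2776, 0.4630, -0.0190)
step 8: x0=(1.1899, -1.8878, -1.5966) x1=(-0.2584, 0.4429, 0.0123)
step 9: x0=(1.2057, -1.9168, -1.6095) x1=(-0.2390, 0.4228, 0.0435)
step 10: x0=(1.2214, -1.9457, -1.6223) x1=(-0.2197, 0.4025, 0.0746)
step 11: x0=(1.2371, -1.9745, -1.6350) x1=(-0.2002, 0.3821, 0.1056)
step 12: x0=(1.2526, -2.0031, -1.6475) x1=(-0.1807, 0.3615, 0.1365)
step 13: x0=(1.2681, -2.0316, -1.6600) x1=(-0.1612, 0.3409, 0.1674)
step 14: x0=(1.2835, -2.0599, -1.6724) x1=(-0.1415, 0.3202, 0.1982)
step 15: x0=(1.2988, -2.0882, -1.6847) x1=(-0.1218, 0.2994, 0.2289)
step 16: x0=(1.3140, -2.1163, -1.6968) x1=(-0.1021, 0.2784, 0.2595)
step 17: x0=(1.3292, -2.1442, -1.7089) x1=(-0.0823, 0.2574, 0.2900)
step 18: x0=(1.3443, -2.1721, -1.7209) x1=(-0.0624, 0.2363, 0.3205)
step 19: x0=(1.3593, -2.1998, -1.7328) x1=(-0.0425, 0.2151, 0.3509)
step 20: x0=(1.3743, -2.2275, -1.7445) x1=(-0.0225, 0.1938, 0.3812)
step 21: x0=(1.3892, -2.2550, -1.7562) x1=(-0.0025, 0.1724, 0.4114)
step 22: x0=(1.4040, -2.2824, -1.7678) x1=(0.0176, 0.1509, 0.4415)
step 23: x0=(1.4188, -2.3097, -1.7793) x1=(0.0377, 0.1293, 0.4716)
step 24: x0=(1.4335, -2.3369, -1.7907) x1=(0.0579, 0.1077, 0.5016)
step 25: x0=(1.4481, -2.3640, -1.8020) x1=(0.0781, 0.0860, 0.5315)
step 26: x0=(1.4627, -2.3910, -1.8132) x1=(0.0984, 0.0641, 0.5613)
step 27: x0=(1.4773, -2.4179, -1.8243) x1=(0.1187, 0.0422, 0.5911)
step 28: x0=(1.4917, -2.4446, -1.8353) x1=(0.1391, 0.0203, 0.6208)
step 29: x0=(1.5062, -2.4713, -1.8462) x1=(0.1594, -0.0018, 0.6504)
step 30: x0=(1.5206, -2.4979, -1.8570) x1=(0.1799, -0.0239, 0.6799)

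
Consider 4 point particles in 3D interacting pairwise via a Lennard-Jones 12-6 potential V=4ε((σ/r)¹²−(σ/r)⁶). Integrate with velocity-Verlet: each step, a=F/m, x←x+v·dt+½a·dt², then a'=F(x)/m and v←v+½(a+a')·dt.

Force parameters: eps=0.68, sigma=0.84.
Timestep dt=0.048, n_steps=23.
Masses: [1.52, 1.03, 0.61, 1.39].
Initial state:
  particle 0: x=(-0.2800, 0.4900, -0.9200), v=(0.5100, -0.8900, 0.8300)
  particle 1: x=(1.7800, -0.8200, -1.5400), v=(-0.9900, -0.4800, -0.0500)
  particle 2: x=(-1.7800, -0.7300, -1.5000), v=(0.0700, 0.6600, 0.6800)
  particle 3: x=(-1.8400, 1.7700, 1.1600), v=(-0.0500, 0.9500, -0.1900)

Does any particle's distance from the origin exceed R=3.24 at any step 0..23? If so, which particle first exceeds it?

yes, particle 3

step 0: x0=(-0.2800, 0.4900, -0.9200) x1=(1.7800, -0.8200, -1.5400) x2=(-1.7800, -0.7300, -1.5000) x3=(-1.8400, 1.7700, 1.1600)
step 1: x0=(-0.2555, 0.4473, -0.8802) x1=(1.7325, -0.8430, -1.5424) x2=(-1.7766, -0.6983, -1.4673) x3=(-1.8424, 1.8156, 1.1509)
step 2: x0=(-0.2311, 0.4045, -0.8404) x1=(1.6849, -0.8661, -1.5448) x2=(-1.7730, -0.6664, -1.4346) x3=(-1.8448, 1.8612, 1.1418)
step 3: x0=(-0.2067, 0.3616, -0.8006) x1=(1.6373, -0.8891, -1.5472) x2=(-1.7693, -0.6345, -1.4018) x3=(-1.8472, 1.9068, 1.1326)
step 4: x0=(-0.1824, 0.3188, -0.7608) x1=(1.5897, -0.9121, -1.5495) x2=(-1.7655, -0.6025, -1.3690) x3=(-1.8496, 1.9524, 1.1235)
step 5: x0=(-0.1582, 0.2758, -0.7211) x1=(1.5421, -0.9350, -1.5519) x2=(-1.7614, -0.5703, -1.3361) x3=(-1.8520, 1.9980, 1.1143)
step 6: x0=(-0.1339, 0.2328, -0.6814) x1=(1.4944, -0.9580, -1.5542) x2=(-1.7572, -0.5381, -1.3031) x3=(-1.8543, 2.0435, 1.1052)
step 7: x0=(-0.1098, 0.1898, -0.6418) x1=(1.4467, -0.9809, -1.5566) x2=(-1.7527, -0.5058, -1.2701) x3=(-1.8567, 2.0891, 1.0961)
step 8: x0=(-0.0857, 0.1467, -0.6022) x1=(1.3990, -1.0038, -1.5589) x2=(-1.7480, -0.4733, -1.2369) x3=(-1.8591, 2.1347, 1.0869)
step 9: x0=(-0.0616, 0.1035, -0.5626) x1=(1.3512, -1.0266, -1.5611) x2=(-1.7431, -0.4408, -1.2037) x3=(-1.8615, 2.1803, 1.0778)
step 10: x0=(-0.0377, 0.0603, -0.5232) x1=(1.3033, -1.0494, -1.5634) x2=(-1.7380, -0.4082, -1.1704) x3=(-1.8639, 2.2258, 1.0686)
step 11: x0=(-0.0137, 0.0170, -0.4837) x1=(1.2554, -1.0722, -1.5655) x2=(-1.7326, -0.3756, -1.1370) x3=(-1.8662, 2.2714, 1.0594)
step 12: x0=(0.0101, -0.0263, -0.4444) x1=(1.2074, -1.0949, -1.5677) x2=(-1.7270, -0.3428, -1.1035) x3=(-1.8686, 2.3170, 1.0503)
step 13: x0=(0.0340, -0.0697, -0.4051) x1=(1.1593, -1.1175, -1.5697) x2=(-1.7212, -0.3101, -1.0699) x3=(-1.8710, 2.3625, 1.0411)
step 14: x0=(0.0578, -0.1132, -0.3660) x1=(1.1111, -1.1401, -1.5717) x2=(-1.7151, -0.2773, -1.0362) x3=(-1.8734, 2.4081, 1.0320)
step 15: x0=(0.0815, -0.1567, -0.3269) x1=(1.0629, -1.1625, -1.5736) x2=(-1.7087, -0.2445, -1.0024) x3=(-1.8757, 2.4536, 1.0228)
step 16: x0=(0.1052, -0.2002, -0.2879) x1=(1.0146, -1.1849, -1.5754) x2=(-1.7022, -0.2117, -0.9686) x3=(-1.8781, 2.4992, 1.0136)
step 17: x0=(0.1289, -0.2439, -0.2490) x1=(0.9662, -1.2072, -1.5770) x2=(-1.6954, -0.1789, -0.9347) x3=(-1.8805, 2.5447, 1.0045)
step 18: x0=(0.1526, -0.2876, -0.2103) x1=(0.9177, -1.2295, -1.5786) x2=(-1.6885, -0.1460, -0.9007) x3=(-1.8828, 2.5903, 0.9953)
step 19: x0=(0.1763, -0.3313, -0.1716) x1=(0.8691, -1.2516, -1.5800) x2=(-1.6814, -0.1132, -0.8666) x3=(-1.8852, 2.6358, 0.9861)
step 20: x0=(0.1999, -0.3751, -0.1331) x1=(0.8204, -1.2736, -1.5812) x2=(-1.6741, -0.0805, -0.8325) x3=(-1.8876, 2.6814, 0.9770)
step 21: x0=(0.2235, -0.4190, -0.0947) x1=(0.7717, -1.2955, -1.5823) x2=(-1.6666, -0.0477, -0.7984) x3=(-1.8900, 2.7269, 0.9678)
step 22: x0=(0.2471, -0.4629, -0.0564) x1=(0.7229, -1.3173, -1.5833) x2=(-1.6590, -0.0150, -0.7641) x3=(-1.8923, 2.7725, 0.9586)
step 23: x0=(0.2707, -0.5068, -0.0183) x1=(0.6740, -1.3391, -1.5840) x2=(-1.6513, 0.0177, -0.7299) x3=(-1.8947, 2.8180, 0.9494)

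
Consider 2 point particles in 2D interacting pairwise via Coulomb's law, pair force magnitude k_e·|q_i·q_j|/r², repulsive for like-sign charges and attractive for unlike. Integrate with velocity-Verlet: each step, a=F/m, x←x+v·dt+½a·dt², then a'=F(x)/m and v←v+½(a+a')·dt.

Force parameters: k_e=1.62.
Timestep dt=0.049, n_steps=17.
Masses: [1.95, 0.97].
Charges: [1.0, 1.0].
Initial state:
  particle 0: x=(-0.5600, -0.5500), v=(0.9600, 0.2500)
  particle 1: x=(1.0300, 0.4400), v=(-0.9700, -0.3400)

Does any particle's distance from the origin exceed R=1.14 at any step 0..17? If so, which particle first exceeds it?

step 0: x0=(-0.5600, -0.5500) x1=(1.0300, 0.4400)
step 1: x0=(-0.5132, -0.5379) x1=(0.9830, 0.4236)
step 2: x0=(-0.4669, -0.5261) x1=(0.9370, 0.4080)
step 3: x0=(-0.4212, -0.5148) x1=(0.8922, 0.3931)
step 4: x0=(-0.3762, -0.5038) x1=(0.8487, 0.3791)
step 5: x0=(-0.3319, -0.4934) x1=(0.8066, 0.3661)
step 6: x0=(-0.2883, -0.4836) x1=(0.7661, 0.3543)
step 7: x0=(-0.2456, -0.4745) x1=(0.7273, 0.3439)
step 8: x0=(-0.2039, -0.4661) x1=(0.6904, 0.3351)
step 9: x0=(-0.1632, -0.4587) x1=(0.6556, 0.3282)
step 10: x0=(-0.1236, -0.4524) x1=(0.6230, 0.3234)
step 11: x0=(-0.0852, -0.4472) x1=(0.5929, 0.3211)
step 12: x0=(-0.0480, -0.4436) x1=(0.5652, 0.3216)
step 13: x0=(-0.0122, -0.4415) x1=(0.5402, 0.3254)
step 14: x0=(0.0224, -0.4412) x1=(0.5178, 0.3329)
step 15: x0=(0.0556, -0.4430) x1=(0.4979, 0.3443)
step 16: x0=(0.0877, -0.4468) x1=(0.4805, 0.3601)
step 17: x0=(0.1187, -0.4529) x1=(0.4652, 0.3803)

no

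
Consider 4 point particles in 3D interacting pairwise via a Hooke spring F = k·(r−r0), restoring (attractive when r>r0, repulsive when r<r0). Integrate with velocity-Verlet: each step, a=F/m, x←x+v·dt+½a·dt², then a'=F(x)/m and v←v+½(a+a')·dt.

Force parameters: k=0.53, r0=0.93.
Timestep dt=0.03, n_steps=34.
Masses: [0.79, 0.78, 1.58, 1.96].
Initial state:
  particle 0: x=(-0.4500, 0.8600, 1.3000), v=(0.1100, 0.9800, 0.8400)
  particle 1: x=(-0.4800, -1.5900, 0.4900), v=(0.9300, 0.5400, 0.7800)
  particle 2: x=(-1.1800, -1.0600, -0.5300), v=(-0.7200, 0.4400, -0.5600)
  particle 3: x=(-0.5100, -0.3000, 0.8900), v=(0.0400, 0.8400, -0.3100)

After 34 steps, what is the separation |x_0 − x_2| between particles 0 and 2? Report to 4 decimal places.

2.5888

step 0: x0=(-0.4500, 0.8600, 1.3000) x1=(-0.4800, -1.5900, 0.4900) x2=(-1.1800, -1.0600, -0.5300) x3=(-0.5100, -0.3000, 0.8900)
step 1: x0=(-0.4469, 0.8885, 1.3246) x1=(-0.4522, -1.5731, 0.5135) x2=(-1.2014, -1.0466, -0.5465) x3=(-0.5088, -0.2749, 0.8806)
step 2: x0=(-0.4440, 0.9150, 1.3482) x1=(-0.4245, -1.5550, 0.5372) x2=(-1.2226, -1.0327, -0.5623) x3=(-0.5077, -0.2498, 0.8711)
step 3: x0=(-0.4415, 0.9396, 1.3705) x1=(-0.3970, -1.5355, 0.5610) x2=(-1.2433, -1.0184, -0.5773) x3=(-0.5067, -0.2249, 0.8614)
step 4: x0=(-0.4393, 0.9623, 1.3917) x1=(-0.3698, -1.5146, 0.5849) x2=(-1.2637, -1.0036, -0.5916) x3=(-0.5058, -0.2001, 0.8515)
step 5: x0=(-0.4375, 0.9830, 1.4116) x1=(-0.3428, -1.4924, 0.6089) x2=(-1.2838, -0.9884, -0.6052) x3=(-0.5049, -0.1754, 0.8415)
step 6: x0=(-0.4359, 1.0017, 1.4303) x1=(-0.3162, -1.4689, 0.6329) x2=(-1.3034, -0.9727, -0.6180) x3=(-0.5041, -0.1509, 0.8313)
step 7: x0=(-0.4347, 1.0185, 1.4477) x1=(-0.2899, -1.4440, 0.6570) x2=(-1.3225, -0.9565, -0.6299) x3=(-0.5034, -0.1264, 0.8210)
step 8: x0=(-0.4338, 1.0332, 1.4639) x1=(-0.2640, -1.4177, 0.6810) x2=(-1.3412, -0.9399, -0.6411) x3=(-0.5028, -0.1021, 0.8105)
step 9: x0=(-0.4332, 1.0460, 1.4787) x1=(-0.2385, -1.3901, 0.7050) x2=(-1.3595, -0.9228, -0.6514) x3=(-0.5022, -0.0779, 0.7999)
step 10: x0=(-0.4330, 1.0569, 1.4923) x1=(-0.2134, -1.3612, 0.7289) x2=(-1.3772, -0.9052, -0.6608) x3=(-0.5017, -0.0538, 0.7891)
step 11: x0=(-0.4331, 1.0658, 1.5045) x1=(-0.1889, -1.3309, 0.7526) x2=(-1.3945, -0.8872, -0.6693) x3=(-0.5013, -0.0299, 0.7783)
step 12: x0=(-0.4335, 1.0728, 1.5154) x1=(-0.1649, -1.2993, 0.7763) x2=(-1.4112, -0.8686, -0.6769) x3=(-0.5010, -0.0060, 0.7672)
step 13: x0=(-0.4342, 1.0778, 1.5249) x1=(-0.1415, -1.2665, 0.7997) x2=(-1.4274, -0.8496, -0.6837) x3=(-0.5008, 0.0177, 0.7561)
step 14: x0=(-0.4353, 1.0810, 1.5331) x1=(-0.1186, -1.2323, 0.8229) x2=(-1.4430, -0.8301, -0.6894) x3=(-0.5006, 0.0412, 0.7448)
step 15: x0=(-0.4367, 1.0823, 1.5400) x1=(-0.0964, -1.1970, 0.8459) x2=(-1.4580, -0.8102, -0.6943) x3=(-0.5006, 0.0647, 0.7335)
step 16: x0=(-0.4384, 1.0818, 1.5455) x1=(-0.0749, -1.1604, 0.8686) x2=(-1.4725, -0.7898, -0.6981) x3=(-0.5006, 0.0880, 0.7220)
step 17: x0=(-0.4404, 1.0795, 1.5497) x1=(-0.0541, -1.1226, 0.8909) x2=(-1.4863, -0.7689, -0.7011) x3=(-0.5007, 0.1112, 0.7103)
step 18: x0=(-0.4427, 1.0755, 1.5526) x1=(-0.0339, -1.0837, 0.9129) x2=(-1.4995, -0.7475, -0.7030) x3=(-0.5009, 0.1342, 0.6986)
step 19: x0=(-0.4453, 1.0698, 1.5541) x1=(-0.0146, -1.0436, 0.9346) x2=(-1.5121, -0.7257, -0.7040) x3=(-0.5012, 0.1571, 0.6868)
step 20: x0=(-0.4482, 1.0624, 1.5544) x1=(0.0040, -1.0025, 0.9558) x2=(-1.5240, -0.7034, -0.7040) x3=(-0.5016, 0.1799, 0.6749)
step 21: x0=(-0.4515, 1.0535, 1.5533) x1=(0.0218, -0.9603, 0.9766) x2=(-1.5352, -0.6807, -0.7030) x3=(-0.5021, 0.2025, 0.6629)
step 22: x0=(-0.4550, 1.0430, 1.5510) x1=(0.0388, -0.9170, 0.9969) x2=(-1.5458, -0.6575, -0.7010) x3=(-0.5027, 0.2250, 0.6507)
step 23: x0=(-0.4588, 1.0310, 1.5474) x1=(0.0549, -0.8729, 1.0167) x2=(-1.5558, -0.6339, -0.6980) x3=(-0.5033, 0.2473, 0.6385)
step 24: x0=(-0.4629, 1.0176, 1.5426) x1=(0.0701, -0.8278, 1.0360) x2=(-1.5650, -0.6098, -0.6940) x3=(-0.5041, 0.2695, 0.6262)
step 25: x0=(-0.4674, 1.0028, 1.5365) x1=(0.0845, -0.7818, 1.0548) x2=(-1.5735, -0.5853, -0.6891) x3=(-0.5049, 0.2916, 0.6138)
step 26: x0=(-0.4721, 0.9867, 1.5293) x1=(0.0979, -0.7350, 1.0729) x2=(-1.5814, -0.5603, -0.6831) x3=(-0.5058, 0.3135, 0.6013)
step 27: x0=(-0.4771, 0.9694, 1.5210) x1=(0.1105, -0.6875, 1.0905) x2=(-1.5885, -0.5350, -0.6762) x3=(-0.5068, 0.3352, 0.5888)
step 28: x0=(-0.4823, 0.9509, 1.5115) x1=(0.1221, -0.6392, 1.1074) x2=(-1.5949, -0.5092, -0.6683) x3=(-0.5079, 0.3568, 0.5761)
step 29: x0=(-0.4879, 0.9313, 1.5009) x1=(0.1328, -0.5902, 1.1237) x2=(-1.6006, -0.4830, -0.6595) x3=(-0.5091, 0.3783, 0.5634)
step 30: x0=(-0.4937, 0.9107, 1.4892) x1=(0.1425, -0.5406, 1.1393) x2=(-1.6056, -0.4565, -0.6497) x3=(-0.5104, 0.3996, 0.5506)
step 31: x0=(-0.4999, 0.8891, 1.4766) x1=(0.1513, -0.4904, 1.1542) x2=(-1.6099, -0.4295, -0.6389) x3=(-0.5118, 0.4207, 0.5377)
step 32: x0=(-0.5063, 0.8666, 1.4629) x1=(0.1591, -0.4398, 1.1684) x2=(-1.6134, -0.4022, -0.6272) x3=(-0.5132, 0.4417, 0.5248)
step 33: x0=(-0.5130, 0.8433, 1.4483) x1=(0.1660, -0.3886, 1.1818) x2=(-1.6162, -0.3745, -0.6146) x3=(-0.5147, 0.4626, 0.5117)
step 34: x0=(-0.5200, 0.8193, 1.4328) x1=(0.1719, -0.3370, 1.1945) x2=(-1.6184, -0.3464, -0.6010) x3=(-0.5164, 0.4833, 0.4987)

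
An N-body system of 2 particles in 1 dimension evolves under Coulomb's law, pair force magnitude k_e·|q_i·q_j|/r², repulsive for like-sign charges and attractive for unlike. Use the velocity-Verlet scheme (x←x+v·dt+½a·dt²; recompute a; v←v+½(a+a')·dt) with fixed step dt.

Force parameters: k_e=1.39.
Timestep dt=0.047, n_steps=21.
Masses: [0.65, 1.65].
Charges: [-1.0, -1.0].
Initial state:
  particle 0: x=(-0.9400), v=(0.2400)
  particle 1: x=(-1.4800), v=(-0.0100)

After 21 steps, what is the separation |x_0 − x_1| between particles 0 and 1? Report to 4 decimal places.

step 0: x0=(-0.9400) x1=(-1.4800)
step 1: x0=(-0.9206) x1=(-1.4837)
step 2: x0=(-0.8863) x1=(-1.4932)
step 3: x0=(-0.8392) x1=(-1.5078)
step 4: x0=(-0.7816) x1=(-1.5265)
step 5: x0=(-0.7154) x1=(-1.5486)
step 6: x0=(-0.6424) x1=(-1.5734)
step 7: x0=(-0.5639) x1=(-1.6003)
step 8: x0=(-0.4811) x1=(-1.6290)
step 9: x0=(-0.3947) x1=(-1.6591)
step 10: x0=(-0.3053) x1=(-1.6903)
step 11: x0=(-0.2134) x1=(-1.7225)
step 12: x0=(-0.1195) x1=(-1.7555)
step 13: x0=(-0.0238) x1=(-1.7893)
step 14: x0=(0.0734) x1=(-1.8236)
step 15: x0=(0.1719) x1=(-1.8584)
step 16: x0=(0.2715) x1=(-1.8937)
step 17: x0=(0.3722) x1=(-1.9294)
step 18: x0=(0.4737) x1=(-1.9654)
step 19: x0=(0.5761) x1=(-2.0017)
step 20: x0=(0.6791) x1=(-2.0384)
step 21: x0=(0.7828) x1=(-2.0753)

2.8581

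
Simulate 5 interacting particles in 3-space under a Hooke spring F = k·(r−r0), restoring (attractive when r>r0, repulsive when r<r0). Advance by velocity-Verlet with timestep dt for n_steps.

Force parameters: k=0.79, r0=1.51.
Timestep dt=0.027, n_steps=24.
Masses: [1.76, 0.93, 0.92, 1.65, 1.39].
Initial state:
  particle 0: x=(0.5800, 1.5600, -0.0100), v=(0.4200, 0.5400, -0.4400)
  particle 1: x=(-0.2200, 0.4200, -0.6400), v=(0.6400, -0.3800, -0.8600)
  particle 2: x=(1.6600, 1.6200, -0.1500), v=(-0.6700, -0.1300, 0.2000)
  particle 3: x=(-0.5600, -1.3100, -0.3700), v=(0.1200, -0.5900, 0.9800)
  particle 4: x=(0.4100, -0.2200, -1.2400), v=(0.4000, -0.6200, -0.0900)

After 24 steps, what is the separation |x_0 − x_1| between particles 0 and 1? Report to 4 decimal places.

step 0: x0=(0.5800, 1.5600, -0.0100) x1=(-0.2200, 0.4200, -0.6400) x2=(1.6600, 1.6200, -0.1500) x3=(-0.5600, -1.3100, -0.3700) x4=(0.4100, -0.2200, -1.2400)
step 1: x0=(0.5912, 1.5742, -0.0220) x1=(-0.2026, 0.4099, -0.6631) x2=(1.6413, 1.6156, -0.1448) x3=(-0.5564, -1.3253, -0.3435) x4=(0.4209, -0.2366, -1.2423)
step 2: x0=(0.6020, 1.5878, -0.0341) x1=(-0.1850, 0.4000, -0.6859) x2=(1.6213, 1.6094, -0.1402) x3=(-0.5521, -1.3393, -0.3170) x4=(0.4322, -0.2527, -1.2443)
step 3: x0=(0.6124, 1.6006, -0.0464) x1=(-0.1673, 0.3904, -0.7083) x2=(1.6003, 1.6015, -0.1360) x3=(-0.5470, -1.3521, -0.2904) x4=(0.4436, -0.2686, -1.2460)
step 4: x0=(0.6224, 1.6128, -0.0588) x1=(-0.1493, 0.3810, -0.7305) x2=(1.5781, 1.5917, -0.1322) x3=(-0.5413, -1.3635, -0.2639) x4=(0.4554, -0.2840, -1.2475)
step 5: x0=(0.6320, 1.6241, -0.0715) x1=(-0.1313, 0.3720, -0.7523) x2=(1.5548, 1.5802, -0.1290) x3=(-0.5348, -1.3736, -0.2373) x4=(0.4674, -0.2991, -1.2486)
step 6: x0=(0.6412, 1.6348, -0.0842) x1=(-0.1131, 0.3631, -0.7737) x2=(1.5306, 1.5670, -0.1261) x3=(-0.5276, -1.3824, -0.2108) x4=(0.4797, -0.3138, -1.2494)
step 7: x0=(0.6499, 1.6447, -0.0972) x1=(-0.0948, 0.3546, -0.7948) x2=(1.5055, 1.5519, -0.1238) x3=(-0.5196, -1.3899, -0.1843) x4=(0.4922, -0.3282, -1.2499)
step 8: x0=(0.6582, 1.6538, -0.1103) x1=(-0.0764, 0.3463, -0.8156) x2=(1.4795, 1.5351, -0.1218) x3=(-0.5110, -1.3960, -0.1580) x4=(0.5049, -0.3422, -1.2501)
step 9: x0=(0.6660, 1.6621, -0.1235) x1=(-0.0579, 0.3383, -0.8359) x2=(1.4528, 1.5165, -0.1202) x3=(-0.5016, -1.4007, -0.1317) x4=(0.5178, -0.3559, -1.2500)
step 10: x0=(0.6734, 1.6697, -0.1369) x1=(-0.0394, 0.3306, -0.8559) x2=(1.4253, 1.4962, -0.1190) x3=(-0.4916, -1.4041, -0.1055) x4=(0.5310, -0.3692, -1.2495)
step 11: x0=(0.6803, 1.6765, -0.1505) x1=(-0.0209, 0.3231, -0.8755) x2=(1.3972, 1.4742, -0.1182) x3=(-0.4808, -1.4061, -0.0795) x4=(0.5443, -0.3822, -1.2488)
step 12: x0=(0.6866, 1.6826, -0.1642) x1=(-0.0024, 0.3158, -0.8946) x2=(1.3684, 1.4504, -0.1177) x3=(-0.4694, -1.4068, -0.0536) x4=(0.5579, -0.3948, -1.2476)
step 13: x0=(0.6925, 1.6879, -0.1780) x1=(0.0161, 0.3088, -0.9134) x2=(1.3392, 1.4250, -0.1175) x3=(-0.4572, -1.4062, -0.0280) x4=(0.5716, -0.4071, -1.2462)
step 14: x0=(0.6979, 1.6924, -0.1920) x1=(0.0345, 0.3020, -0.9318) x2=(1.3094, 1.3978, -0.1175) x3=(-0.4444, -1.4042, -0.0025) x4=(0.5855, -0.4191, -1.2444)
step 15: x0=(0.7028, 1.6962, -0.2062) x1=(0.0529, 0.2955, -0.9497) x2=(1.2792, 1.3689, -0.1178) x3=(-0.4309, -1.4008, 0.0228) x4=(0.5996, -0.4308, -1.2423)
step 16: x0=(0.7073, 1.6993, -0.2205) x1=(0.0712, 0.2891, -0.9673) x2=(1.2486, 1.3384, -0.1183) x3=(-0.4168, -1.3962, 0.0478) x4=(0.6138, -0.4422, -1.2398)
step 17: x0=(0.7113, 1.7017, -0.2349) x1=(0.0894, 0.2830, -0.9845) x2=(1.2177, 1.3062, -0.1190) x3=(-0.4021, -1.3902, 0.0725) x4=(0.6282, -0.4532, -1.2370)
step 18: x0=(0.7148, 1.7033, -0.2495) x1=(0.1074, 0.2771, -1.0013) x2=(1.1864, 1.2724, -0.1197) x3=(-0.3867, -1.3829, 0.0970) x4=(0.6427, -0.4640, -1.2338)
step 19: x0=(0.7179, 1.7044, -0.2642) x1=(0.1253, 0.2714, -1.0177) x2=(1.1549, 1.2370, -0.1206) x3=(-0.3707, -1.3744, 0.1211) x4=(0.6573, -0.4746, -1.2303)
step 20: x0=(0.7206, 1.7047, -0.2791) x1=(0.1430, 0.2658, -1.0337) x2=(1.1230, 1.2001, -0.1216) x3=(-0.3541, -1.3646, 0.1449) x4=(0.6720, -0.4848, -1.2264)
step 21: x0=(0.7229, 1.7044, -0.2941) x1=(0.1605, 0.2604, -1.0493) x2=(1.0909, 1.1616, -0.1225) x3=(-0.3369, -1.3536, 0.1684) x4=(0.6868, -0.4948, -1.2222)
step 22: x0=(0.7248, 1.7034, -0.3093) x1=(0.1778, 0.2552, -1.0646) x2=(1.0586, 1.1217, -0.1235) x3=(-0.3192, -1.3413, 0.1915) x4=(0.7017, -0.5046, -1.2177)
step 23: x0=(0.7264, 1.7018, -0.3245) x1=(0.1949, 0.2501, -1.0795) x2=(1.0261, 1.0803, -0.1244) x3=(-0.3009, -1.3278, 0.2143) x4=(0.7167, -0.5141, -1.2128)
step 24: x0=(0.7277, 1.6996, -0.3399) x1=(0.2117, 0.2451, -1.0941) x2=(0.9933, 1.0376, -0.1252) x3=(-0.2821, -1.3132, 0.2367) x4=(0.7317, -0.5235, -1.2076)

1.7178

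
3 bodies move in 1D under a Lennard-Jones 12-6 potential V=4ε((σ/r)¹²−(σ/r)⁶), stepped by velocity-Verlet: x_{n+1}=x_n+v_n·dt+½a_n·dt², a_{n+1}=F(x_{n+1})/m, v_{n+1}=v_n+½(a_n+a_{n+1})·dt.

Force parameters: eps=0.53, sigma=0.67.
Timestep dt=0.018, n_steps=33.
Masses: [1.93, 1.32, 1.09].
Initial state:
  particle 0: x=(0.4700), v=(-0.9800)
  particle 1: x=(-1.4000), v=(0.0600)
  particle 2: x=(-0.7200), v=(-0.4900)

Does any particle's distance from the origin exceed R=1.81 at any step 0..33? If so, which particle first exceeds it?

no

step 0: x0=(0.4700) x1=(-1.4000) x2=(-0.7200)
step 1: x0=(0.4523) x1=(-1.4007) x2=(-0.7267)
step 2: x0=(0.4346) x1=(-1.4055) x2=(-0.7282)
step 3: x0=(0.4168) x1=(-1.4141) x2=(-0.7250)
step 4: x0=(0.3989) x1=(-1.4253) x2=(-0.7185)
step 5: x0=(0.3810) x1=(-1.4380) x2=(-0.7102)
step 6: x0=(0.3630) x1=(-1.4512) x2=(-0.7009)
step 7: x0=(0.3448) x1=(-1.4645) x2=(-0.6915)
step 8: x0=(0.3265) x1=(-1.4775) x2=(-0.6821)
step 9: x0=(0.3081) x1=(-1.4901) x2=(-0.6729)
step 10: x0=(0.2894) x1=(-1.5022) x2=(-0.6640)
step 11: x0=(0.2706) x1=(-1.5138) x2=(-0.6553)
step 12: x0=(0.2515) x1=(-1.5251) x2=(-0.6467)
step 13: x0=(0.2322) x1=(-1.5358) x2=(-0.6381)
step 14: x0=(0.2126) x1=(-1.5462) x2=(-0.6295)
step 15: x0=(0.1926) x1=(-1.5562) x2=(-0.6208)
step 16: x0=(0.1723) x1=(-1.5659) x2=(-0.6119)
step 17: x0=(0.1518) x1=(-1.5753) x2=(-0.6030)
step 18: x0=(0.1313) x1=(-1.5844) x2=(-0.5943)
step 19: x0=(0.1111) x1=(-1.5932) x2=(-0.5868)
step 20: x0=(0.0924) x1=(-1.6018) x2=(-0.5818)
step 21: x0=(0.0764) x1=(-1.6103) x2=(-0.5822)
step 22: x0=(0.0649) x1=(-1.6185) x2=(-0.5905)
step 23: x0=(0.0580) x1=(-1.6264) x2=(-0.6075)
step 24: x0=(0.0548) x1=(-1.6342) x2=(-0.6312)
step 25: x0=(0.0536) x1=(-1.6418) x2=(-0.6586)
step 26: x0=(0.0532) x1=(-1.6491) x2=(-0.6878)
step 27: x0=(0.0529) x1=(-1.6561) x2=(-0.7176)
step 28: x0=(0.0525) x1=(-1.6627) x2=(-0.7475)
step 29: x0=(0.0518) x1=(-1.6690) x2=(-0.7773)
step 30: x0=(0.0507) x1=(-1.6749) x2=(-0.8071)
step 31: x0=(0.0493) x1=(-1.6803) x2=(-0.8368)
step 32: x0=(0.0477) x1=(-1.6853) x2=(-0.8666)
step 33: x0=(0.0458) x1=(-1.6898) x2=(-0.8965)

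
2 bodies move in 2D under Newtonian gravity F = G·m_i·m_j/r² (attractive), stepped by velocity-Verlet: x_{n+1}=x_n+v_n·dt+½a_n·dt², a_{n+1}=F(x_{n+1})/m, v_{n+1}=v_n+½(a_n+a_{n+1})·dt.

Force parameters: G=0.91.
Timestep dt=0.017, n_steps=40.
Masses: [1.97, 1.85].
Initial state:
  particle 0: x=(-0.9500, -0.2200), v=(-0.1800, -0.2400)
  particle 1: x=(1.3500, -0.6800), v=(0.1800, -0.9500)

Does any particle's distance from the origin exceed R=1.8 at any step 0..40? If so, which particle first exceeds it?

step 0: x0=(-0.9500, -0.2200) x1=(1.3500, -0.6800)
step 1: x0=(-0.9530, -0.2241) x1=(1.3530, -0.6961)
step 2: x0=(-0.9559, -0.2282) x1=(1.3559, -0.7123)
step 3: x0=(-0.9588, -0.2323) x1=(1.3588, -0.7284)
step 4: x0=(-0.9616, -0.2365) x1=(1.3615, -0.7444)
step 5: x0=(-0.9642, -0.2406) x1=(1.3642, -0.7605)
step 6: x0=(-0.9668, -0.2448) x1=(1.3667, -0.7766)
step 7: x0=(-0.9693, -0.2490) x1=(1.3692, -0.7926)
step 8: x0=(-0.9718, -0.2532) x1=(1.3716, -0.8086)
step 9: x0=(-0.9741, -0.2575) x1=(1.3739, -0.8246)
step 10: x0=(-0.9764, -0.2617) x1=(1.3761, -0.8405)
step 11: x0=(-0.9786, -0.2660) x1=(1.3782, -0.8565)
step 12: x0=(-0.9807, -0.2703) x1=(1.3803, -0.8724)
step 13: x0=(-0.9827, -0.2746) x1=(1.3822, -0.8883)
step 14: x0=(-0.9846, -0.2789) x1=(1.3841, -0.9042)
step 15: x0=(-0.9865, -0.2833) x1=(1.3859, -0.9200)
step 16: x0=(-0.9883, -0.2877) x1=(1.3876, -0.9359)
step 17: x0=(-0.9900, -0.2921) x1=(1.3892, -0.9517)
step 18: x0=(-0.9916, -0.2965) x1=(1.3908, -0.9675)
step 19: x0=(-0.9932, -0.3009) x1=(1.3922, -0.9832)
step 20: x0=(-0.9947, -0.3054) x1=(1.3936, -0.9990)
step 21: x0=(-0.9961, -0.3099) x1=(1.3949, -1.0147)
step 22: x0=(-0.9974, -0.3144) x1=(1.3961, -1.0304)
step 23: x0=(-0.9987, -0.3189) x1=(1.3973, -1.0460)
step 24: x0=(-0.9999, -0.3235) x1=(1.3983, -1.0617)
step 25: x0=(-1.0010, -0.3281) x1=(1.3993, -1.0773)
step 26: x0=(-1.0020, -0.3326) x1=(1.4002, -1.0929)
step 27: x0=(-1.0030, -0.3373) x1=(1.4011, -1.1085)
step 28: x0=(-1.0039, -0.3419) x1=(1.4018, -1.1240)
step 29: x0=(-1.0047, -0.3466) x1=(1.4025, -1.1395)
step 30: x0=(-1.0054, -0.3513) x1=(1.4031, -1.1550)
step 31: x0=(-1.0061, -0.3560) x1=(1.4036, -1.1705)
step 32: x0=(-1.0067, -0.3607) x1=(1.4040, -1.1860)
step 33: x0=(-1.0072, -0.3655) x1=(1.4044, -1.2014)
step 34: x0=(-1.0077, -0.3703) x1=(1.4047, -1.2168)
step 35: x0=(-1.0081, -0.3751) x1=(1.4049, -1.2322)
step 36: x0=(-1.0084, -0.3799) x1=(1.4051, -1.2475)
step 37: x0=(-1.0087, -0.3848) x1=(1.4051, -1.2628)
step 38: x0=(-1.0089, -0.3897) x1=(1.4051, -1.2781)
step 39: x0=(-1.0090, -0.3946) x1=(1.4051, -1.2934)
step 40: x0=(-1.0090, -0.3995) x1=(1.4049, -1.3086)

yes, particle 1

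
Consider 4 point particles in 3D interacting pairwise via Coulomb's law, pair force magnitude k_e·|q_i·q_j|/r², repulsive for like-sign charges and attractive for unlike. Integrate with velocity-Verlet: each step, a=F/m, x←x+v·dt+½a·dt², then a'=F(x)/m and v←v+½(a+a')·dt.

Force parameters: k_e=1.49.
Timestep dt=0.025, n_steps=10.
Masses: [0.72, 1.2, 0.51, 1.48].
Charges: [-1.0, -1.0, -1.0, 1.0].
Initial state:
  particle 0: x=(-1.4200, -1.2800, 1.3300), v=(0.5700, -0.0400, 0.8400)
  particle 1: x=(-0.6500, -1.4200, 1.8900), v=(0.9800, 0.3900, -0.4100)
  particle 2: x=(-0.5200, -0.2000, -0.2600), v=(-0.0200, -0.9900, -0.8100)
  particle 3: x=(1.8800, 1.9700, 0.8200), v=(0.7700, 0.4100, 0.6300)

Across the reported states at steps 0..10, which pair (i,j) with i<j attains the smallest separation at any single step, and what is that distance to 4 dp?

pair (0,1), distance 0.9431

step 0: x0=(-1.4200, -1.2800, 1.3300) x1=(-0.6500, -1.4200, 1.8900) x2=(-0.5200, -0.2000, -0.2600) x3=(1.8800, 1.9700, 0.8200)
step 1: x0=(-1.4063, -1.2810, 1.3507) x1=(-0.6252, -1.4103, 1.8800) x2=(-0.5204, -0.2245, -0.2805) x3=(1.8992, 1.9802, 0.8357)
step 2: x0=(-1.3939, -1.2818, 1.3708) x1=(-0.5996, -1.4008, 1.8707) x2=(-0.5204, -0.2486, -0.3015) x3=(1.9183, 1.9903, 0.8515)
step 3: x0=(-1.3828, -1.2826, 1.3904) x1=(-0.5733, -1.3914, 1.8618) x2=(-0.5202, -0.2723, -0.3231) x3=(1.9374, 2.0004, 0.8672)
step 4: x0=(-1.3730, -1.2833, 1.4094) x1=(-0.5462, -1.3821, 1.8536) x2=(-0.5197, -0.2955, -0.3452) x3=(1.9564, 2.0104, 0.8830)
step 5: x0=(-1.3645, -1.2839, 1.4280) x1=(-0.5183, -1.3730, 1.8458) x2=(-0.5190, -0.3184, -0.3678) x3=(1.9753, 2.0203, 0.8987)
step 6: x0=(-1.3574, -1.2844, 1.4461) x1=(-0.4897, -1.3640, 1.8385) x2=(-0.5181, -0.3408, -0.3909) x3=(1.9941, 2.0301, 0.9144)
step 7: x0=(-1.3516, -1.2849, 1.4639) x1=(-0.4602, -1.3550, 1.8317) x2=(-0.5169, -0.3629, -0.4146) x3=(2.0129, 2.0398, 0.9301)
step 8: x0=(-1.3472, -1.2854, 1.4814) x1=(-0.4300, -1.3461, 1.8253) x2=(-0.5155, -0.3847, -0.4388) x3=(2.0316, 2.0495, 0.9458)
step 9: x0=(-1.3441, -1.2859, 1.4986) x1=(-0.3989, -1.3373, 1.8193) x2=(-0.5139, -0.4061, -0.4635) x3=(2.0502, 2.0591, 0.9615)
step 10: x0=(-1.3422, -1.2863, 1.5155) x1=(-0.3671, -1.3286, 1.8137) x2=(-0.5121, -0.4272, -0.4888) x3=(2.0688, 2.0686, 0.9772)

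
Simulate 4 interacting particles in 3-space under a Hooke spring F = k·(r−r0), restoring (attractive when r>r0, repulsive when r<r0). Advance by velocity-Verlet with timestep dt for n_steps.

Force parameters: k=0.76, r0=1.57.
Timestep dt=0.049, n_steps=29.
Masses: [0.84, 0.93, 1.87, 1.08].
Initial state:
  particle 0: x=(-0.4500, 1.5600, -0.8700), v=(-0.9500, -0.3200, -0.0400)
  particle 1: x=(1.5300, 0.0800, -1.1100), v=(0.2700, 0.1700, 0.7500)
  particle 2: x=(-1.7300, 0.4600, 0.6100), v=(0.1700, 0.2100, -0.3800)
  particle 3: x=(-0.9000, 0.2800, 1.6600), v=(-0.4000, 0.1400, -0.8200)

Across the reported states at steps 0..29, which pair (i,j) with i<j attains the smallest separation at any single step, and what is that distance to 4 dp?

pair (0,2), distance 0.3878

step 0: x0=(-0.4500, 1.5600, -0.8700) x1=(1.5300, 0.0800, -1.1100) x2=(-1.7300, 0.4600, 0.6100) x3=(-0.9000, 0.2800, 1.6600)
step 1: x0=(-0.4964, 1.5427, -0.8703) x1=(1.5393, 0.0892, -1.0706) x2=(-1.7206, 0.4704, 0.5906) x3=(-0.9181, 0.2872, 1.6177)
step 2: x0=(-0.5423, 1.5224, -0.8675) x1=(1.5407, 0.1001, -1.0262) x2=(-1.7093, 0.4808, 0.5697) x3=(-0.9333, 0.2951, 1.5712)
step 3: x0=(-0.5875, 1.4992, -0.8618) x1=(1.5342, 0.1127, -0.9771) x2=(-1.6959, 0.4914, 0.5473) x3=(-0.9456, 0.3037, 1.5209)
step 4: x0=(-0.6319, 1.4733, -0.8532) x1=(1.5198, 0.1270, -0.9234) x2=(-1.6808, 0.5020, 0.5235) x3=(-0.9549, 0.3128, 1.4670)
step 5: x0=(-0.6752, 1.4447, -0.8421) x1=(1.4977, 0.1429, -0.8656) x2=(-1.6639, 0.5127, 0.4983) x3=(-0.9614, 0.3225, 1.4098)
step 6: x0=(-0.7173, 1.4138, -0.8286) x1=(1.4680, 0.1603, -0.8039) x2=(-1.6454, 0.5235, 0.4719) x3=(-0.9651, 0.3326, 1.3496)
step 7: x0=(-0.7582, 1.3808, -0.8130) x1=(1.4310, 0.1792, -0.7387) x2=(-1.6254, 0.5342, 0.4443) x3=(-0.9660, 0.3431, 1.2868)
step 8: x0=(-0.7976, 1.3459, -0.7956) x1=(1.3868, 0.1996, -0.6704) x2=(-1.6041, 0.5449, 0.4156) x3=(-0.9644, 0.3538, 1.2218)
step 9: x0=(-0.8354, 1.3093, -0.7765) x1=(1.3359, 0.2212, -0.5993) x2=(-1.5815, 0.5556, 0.3859) x3=(-0.9601, 0.3648, 1.1549)
step 10: x0=(-0.8717, 1.2713, -0.7562) x1=(1.2786, 0.2440, -0.5257) x2=(-1.5578, 0.5662, 0.3553) x3=(-0.9535, 0.3760, 1.0865)
step 11: x0=(-0.9064, 1.2322, -0.7350) x1=(1.2153, 0.2680, -0.4502) x2=(-1.5333, 0.5768, 0.3239) x3=(-0.9446, 0.3871, 1.0169)
step 12: x0=(-0.9393, 1.1922, -0.7130) x1=(1.1465, 0.2929, -0.3730) x2=(-1.5080, 0.5872, 0.2918) x3=(-0.9335, 0.3983, 0.9466)
step 13: x0=(-0.9706, 1.1516, -0.6908) x1=(1.0727, 0.3188, -0.2945) x2=(-1.4821, 0.5976, 0.2592) x3=(-0.9204, 0.4094, 0.8759)
step 14: x0=(-1.0002, 1.1106, -0.6686) x1=(0.9944, 0.3454, -0.2150) x2=(-1.4559, 0.6078, 0.2261) x3=(-0.9054, 0.4202, 0.8052)
step 15: x0=(-1.0281, 1.0696, -0.6468) x1=(0.9122, 0.3726, -0.1350) x2=(-1.4294, 0.6179, 0.1927) x3=(-0.8887, 0.4308, 0.7348)
step 16: x0=(-1.0546, 1.0287, -0.6257) x1=(0.8267, 0.4004, -0.0546) x2=(-1.4029, 0.6279, 0.1591) x3=(-0.8705, 0.4410, 0.6651)
step 17: x0=(-1.0796, 0.9882, -0.6057) x1=(0.7385, 0.4286, 0.0259) x2=(-1.3764, 0.6378, 0.1254) x3=(-0.8508, 0.4508, 0.5963)
step 18: x0=(-1.1033, 0.9483, -0.5871) x1=(0.6482, 0.4572, 0.1062) x2=(-1.3503, 0.6475, 0.0917) x3=(-0.8298, 0.4601, 0.5288)
step 19: x0=(-1.1258, 0.9091, -0.5704) x1=(0.5564, 0.4861, 0.1862) x2=(-1.3246, 0.6571, 0.0582) x3=(-0.8077, 0.4687, 0.4626)
step 20: x0=(-1.1475, 0.8707, -0.5558) x1=(0.4638, 0.5151, 0.2659) x2=(-1.2995, 0.6667, 0.0249) x3=(-0.7846, 0.4767, 0.3980)
step 21: x0=(-1.1685, 0.8332, -0.5438) x1=(0.3710, 0.5444, 0.3452) x2=(-1.2751, 0.6761, -0.0080) x3=(-0.7605, 0.4839, 0.3350)
step 22: x0=(-1.1891, 0.7967, -0.5345) x1=(0.2783, 0.5737, 0.4242) x2=(-1.2515, 0.6856, -0.0404) x3=(-0.7356, 0.4903, 0.2736)
step 23: x0=(-1.2097, 0.7610, -0.5283) x1=(0.1863, 0.6032, 0.5032) x2=(-1.2287, 0.6951, -0.0723) x3=(-0.7099, 0.4958, 0.2137)
step 24: x0=(-1.2306, 0.7260, -0.5254) x1=(0.0953, 0.6329, 0.5823) x2=(-1.2067, 0.7048, -0.1035) x3=(-0.6832, 0.5005, 0.1550)
step 25: x0=(-1.2523, 0.6915, -0.5258) x1=(0.0054, 0.6627, 0.6620) x2=(-1.1856, 0.7147, -0.1341) x3=(-0.6555, 0.5041, 0.0973)
step 26: x0=(-1.2752, 0.6572, -0.5296) x1=(-0.0836, 0.6928, 0.7425) x2=(-1.1652, 0.7250, -0.1639) x3=(-0.6264, 0.5067, 0.0404)
step 27: x0=(-1.2996, 0.6226, -0.5365) x1=(-0.1717, 0.7232, 0.8239) x2=(-1.1454, 0.7358, -0.1931) x3=(-0.5958, 0.5083, -0.0162)
step 28: x0=(-1.3260, 0.5876, -0.5461) x1=(-0.2594, 0.7537, 0.9063) x2=(-1.1260, 0.7473, -0.2217) x3=(-0.5632, 0.5090, -0.0725)
step 29: x0=(-1.3545, 0.5517, -0.5581) x1=(-0.3469, 0.7845, 0.9895) x2=(-1.1071, 0.7596, -0.2497) x3=(-0.5286, 0.5087, -0.1287)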